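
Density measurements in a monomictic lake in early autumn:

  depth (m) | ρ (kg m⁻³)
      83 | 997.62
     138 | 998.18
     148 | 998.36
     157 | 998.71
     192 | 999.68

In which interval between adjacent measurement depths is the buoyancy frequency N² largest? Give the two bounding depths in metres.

Compute the density gradient over each adjacent pair:
  83–138 m: Δρ/Δz = 0.56/55 = 0.010 kg m⁻⁴
  138–148 m: Δρ/Δz = 0.18/10 = 0.018 kg m⁻⁴
  148–157 m: Δρ/Δz = 0.35/9 = 0.039 kg m⁻⁴
  157–192 m: Δρ/Δz = 0.97/35 = 0.028 kg m⁻⁴
The largest gradient is in the 148–157 m interval — the pycnocline.

148–157 m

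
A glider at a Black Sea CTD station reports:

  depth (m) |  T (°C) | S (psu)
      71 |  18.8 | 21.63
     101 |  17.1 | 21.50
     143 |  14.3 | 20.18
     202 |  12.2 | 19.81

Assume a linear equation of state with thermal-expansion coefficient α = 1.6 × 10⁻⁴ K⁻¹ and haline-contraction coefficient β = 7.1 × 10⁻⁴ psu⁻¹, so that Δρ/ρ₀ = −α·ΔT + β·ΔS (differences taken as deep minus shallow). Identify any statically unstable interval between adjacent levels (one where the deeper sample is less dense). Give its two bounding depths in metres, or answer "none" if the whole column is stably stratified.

101–143 m

Evaluate Δρ/ρ₀ = −αΔT + βΔS across each adjacent pair:
  71–101 m: −αΔT+βΔS = −(1.6 × 10⁻⁴)(-1.7)+(7.1 × 10⁻⁴)(-0.13) = 1.8 × 10⁻⁴ → stable
  101–143 m: −αΔT+βΔS = −(1.6 × 10⁻⁴)(-2.8)+(7.1 × 10⁻⁴)(-1.32) = -4.9 × 10⁻⁴ → UNSTABLE
  143–202 m: −αΔT+βΔS = −(1.6 × 10⁻⁴)(-2.1)+(7.1 × 10⁻⁴)(-0.37) = 7.3 × 10⁻⁵ → stable
The 101–143 m interval has Δρ < 0: lighter water underlies denser water.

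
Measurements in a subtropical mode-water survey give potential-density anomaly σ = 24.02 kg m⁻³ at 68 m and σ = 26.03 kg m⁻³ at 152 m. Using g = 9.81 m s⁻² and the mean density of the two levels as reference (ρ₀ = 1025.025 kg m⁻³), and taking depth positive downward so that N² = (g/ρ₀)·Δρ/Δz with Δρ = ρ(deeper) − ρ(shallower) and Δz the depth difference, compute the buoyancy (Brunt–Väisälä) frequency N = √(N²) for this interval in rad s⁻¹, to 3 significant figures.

Δρ = 1026.03 − 1024.02 = 2.01 kg m⁻³ over Δz = 152 − 68 = 84 m.
N² = (9.81/1025.025) × (2.01/84) = 2.2901 × 10⁻⁴ s⁻².
N = √(2.2901 × 10⁻⁴) = 0.015133 rad s⁻¹ ≈ 0.0151 rad s⁻¹.

0.0151 rad s⁻¹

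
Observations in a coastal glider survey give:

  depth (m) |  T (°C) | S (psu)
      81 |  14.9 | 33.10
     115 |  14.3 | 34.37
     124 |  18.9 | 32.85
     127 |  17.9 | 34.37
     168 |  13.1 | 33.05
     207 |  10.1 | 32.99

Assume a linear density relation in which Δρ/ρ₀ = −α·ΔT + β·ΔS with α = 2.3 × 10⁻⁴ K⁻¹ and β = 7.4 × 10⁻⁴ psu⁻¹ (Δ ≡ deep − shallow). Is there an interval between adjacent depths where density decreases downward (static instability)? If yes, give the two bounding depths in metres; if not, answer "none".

115–124 m

Evaluate Δρ/ρ₀ = −αΔT + βΔS across each adjacent pair:
  81–115 m: −αΔT+βΔS = −(2.3 × 10⁻⁴)(-0.6)+(7.4 × 10⁻⁴)(+1.27) = 1.1 × 10⁻³ → stable
  115–124 m: −αΔT+βΔS = −(2.3 × 10⁻⁴)(+4.6)+(7.4 × 10⁻⁴)(-1.52) = -2.2 × 10⁻³ → UNSTABLE
  124–127 m: −αΔT+βΔS = −(2.3 × 10⁻⁴)(-1.0)+(7.4 × 10⁻⁴)(+1.52) = 1.4 × 10⁻³ → stable
  127–168 m: −αΔT+βΔS = −(2.3 × 10⁻⁴)(-4.8)+(7.4 × 10⁻⁴)(-1.32) = 1.3 × 10⁻⁴ → stable
  168–207 m: −αΔT+βΔS = −(2.3 × 10⁻⁴)(-3.0)+(7.4 × 10⁻⁴)(-0.06) = 6.5 × 10⁻⁴ → stable
The 115–124 m interval has Δρ < 0: lighter water underlies denser water.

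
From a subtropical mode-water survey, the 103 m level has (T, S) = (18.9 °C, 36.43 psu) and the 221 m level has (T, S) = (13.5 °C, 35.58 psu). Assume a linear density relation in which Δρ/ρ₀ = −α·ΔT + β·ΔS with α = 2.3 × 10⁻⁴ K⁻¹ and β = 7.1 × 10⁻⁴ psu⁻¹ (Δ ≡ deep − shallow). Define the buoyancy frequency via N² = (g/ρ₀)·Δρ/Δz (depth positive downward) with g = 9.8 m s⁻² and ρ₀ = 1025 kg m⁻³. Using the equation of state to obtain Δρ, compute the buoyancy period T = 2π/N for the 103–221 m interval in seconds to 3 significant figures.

863 s

ΔT = -5.4 K, ΔS = -0.85 psu (deep − shallow).
Δρ/ρ₀ = −αΔT + βΔS = 1.242 × 10⁻³ − 6.035 × 10⁻⁴ = 6.385 × 10⁻⁴, so Δρ ≈ 0.6545 kg m⁻³.
N² = (g/ρ₀)·Δρ/Δz = g·(Δρ/ρ₀)/Δz = 9.8 × 6.385 × 10⁻⁴ / 118 = 5.3028 × 10⁻⁵ s⁻².
N = √(5.3028 × 10⁻⁵) = 7.2820 × 10⁻³ rad s⁻¹ → T = 2π/N = 862.84 s ≈ 863 s.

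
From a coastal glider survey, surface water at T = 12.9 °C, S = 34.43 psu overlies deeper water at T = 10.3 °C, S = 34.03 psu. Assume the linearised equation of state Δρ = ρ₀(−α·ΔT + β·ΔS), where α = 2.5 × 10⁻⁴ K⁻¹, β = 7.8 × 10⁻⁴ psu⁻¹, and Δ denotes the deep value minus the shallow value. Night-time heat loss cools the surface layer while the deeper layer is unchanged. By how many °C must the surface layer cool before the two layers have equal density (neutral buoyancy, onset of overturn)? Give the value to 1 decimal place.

1.4 °C

Neutral buoyancy requires Δρ = 0, i.e. −α(T_deep − T_surf′) + β(S_deep − S_surf) = 0.
T_surf′ = T_deep − (β/α)·ΔS = 10.3 − (7.8 × 10⁻⁴/2.5 × 10⁻⁴)·(-0.40) = 11.548 °C.
Cooling required: 12.9 − (11.548) = 1.352 °C.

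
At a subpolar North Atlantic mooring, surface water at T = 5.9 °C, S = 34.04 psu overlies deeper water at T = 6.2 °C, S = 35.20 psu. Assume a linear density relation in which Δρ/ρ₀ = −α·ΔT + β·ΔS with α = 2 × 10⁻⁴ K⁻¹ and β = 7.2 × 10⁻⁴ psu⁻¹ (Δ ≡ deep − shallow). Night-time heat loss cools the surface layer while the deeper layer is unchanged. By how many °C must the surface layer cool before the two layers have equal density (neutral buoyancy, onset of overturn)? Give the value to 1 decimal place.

3.9 °C

Neutral buoyancy requires Δρ = 0, i.e. −α(T_deep − T_surf′) + β(S_deep − S_surf) = 0.
T_surf′ = T_deep − (β/α)·ΔS = 6.2 − (7.2 × 10⁻⁴/2 × 10⁻⁴)·(+1.16) = 2.024 °C.
Cooling required: 5.9 − (2.024) = 3.876 °C.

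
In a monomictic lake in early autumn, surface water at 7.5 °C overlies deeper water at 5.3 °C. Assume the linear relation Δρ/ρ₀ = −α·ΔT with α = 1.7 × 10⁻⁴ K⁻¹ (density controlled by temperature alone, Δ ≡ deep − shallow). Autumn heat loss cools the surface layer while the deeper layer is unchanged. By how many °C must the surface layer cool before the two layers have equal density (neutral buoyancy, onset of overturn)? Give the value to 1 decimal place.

2.2 °C

With temperature the only control, equal density requires T_surf′ = T_deep.
T_surf′ = 5.3 °C.
Cooling required: 7.5 − 5.3 = 2.2 °C.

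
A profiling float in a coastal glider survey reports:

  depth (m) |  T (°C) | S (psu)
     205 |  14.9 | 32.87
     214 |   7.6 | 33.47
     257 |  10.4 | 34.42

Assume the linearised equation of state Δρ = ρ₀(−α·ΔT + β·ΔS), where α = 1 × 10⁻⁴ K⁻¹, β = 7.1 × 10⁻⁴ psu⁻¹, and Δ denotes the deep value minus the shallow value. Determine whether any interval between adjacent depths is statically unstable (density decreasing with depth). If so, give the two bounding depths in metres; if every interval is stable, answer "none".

Evaluate Δρ/ρ₀ = −αΔT + βΔS across each adjacent pair:
  205–214 m: −αΔT+βΔS = −(1 × 10⁻⁴)(-7.3)+(7.1 × 10⁻⁴)(+0.60) = 1.2 × 10⁻³ → stable
  214–257 m: −αΔT+βΔS = −(1 × 10⁻⁴)(+2.8)+(7.1 × 10⁻⁴)(+0.95) = 3.9 × 10⁻⁴ → stable
Every interval has Δρ > 0: the column is stably stratified throughout.

none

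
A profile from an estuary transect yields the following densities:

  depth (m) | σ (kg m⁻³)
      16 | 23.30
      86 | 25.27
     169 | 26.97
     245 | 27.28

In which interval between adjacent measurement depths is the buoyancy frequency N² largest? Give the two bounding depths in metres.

16–86 m

Compute the density gradient over each adjacent pair:
  16–86 m: Δρ/Δz = 1.97/70 = 0.028 kg m⁻⁴
  86–169 m: Δρ/Δz = 1.70/83 = 0.020 kg m⁻⁴
  169–245 m: Δρ/Δz = 0.31/76 = 4.1 × 10⁻³ kg m⁻⁴
The largest gradient is in the 16–86 m interval — the pycnocline.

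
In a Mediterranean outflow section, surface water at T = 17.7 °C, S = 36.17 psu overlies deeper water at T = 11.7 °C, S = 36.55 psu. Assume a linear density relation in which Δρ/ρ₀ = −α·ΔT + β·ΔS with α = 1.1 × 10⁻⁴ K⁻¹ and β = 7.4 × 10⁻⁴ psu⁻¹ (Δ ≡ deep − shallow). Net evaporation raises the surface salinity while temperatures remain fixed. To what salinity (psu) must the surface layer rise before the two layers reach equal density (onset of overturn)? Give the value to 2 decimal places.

Neutral buoyancy requires −α(T_deep − T_surf) + β(S_deep − S_surf′) = 0.
S_surf′ = S_deep − (α/β)·ΔT = 36.55 − (1.1 × 10⁻⁴/7.4 × 10⁻⁴)·(-6.0) = 37.4419 psu.
Increase required: 37.4419 − 36.17 = 1.2719 psu.

37.44 psu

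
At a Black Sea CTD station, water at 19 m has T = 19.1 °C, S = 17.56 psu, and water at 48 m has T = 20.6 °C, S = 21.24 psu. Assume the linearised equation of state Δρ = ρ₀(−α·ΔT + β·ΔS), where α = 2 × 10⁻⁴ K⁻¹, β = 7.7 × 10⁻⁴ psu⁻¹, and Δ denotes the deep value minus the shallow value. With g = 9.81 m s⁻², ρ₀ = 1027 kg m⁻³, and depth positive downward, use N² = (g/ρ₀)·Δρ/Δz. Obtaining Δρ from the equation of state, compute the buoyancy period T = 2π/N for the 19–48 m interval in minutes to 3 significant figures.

ΔT = +1.5 K, ΔS = +3.68 psu (deep − shallow).
Δρ/ρ₀ = −αΔT + βΔS = -3.00 × 10⁻⁴ + 2.8336 × 10⁻³ = 2.5336 × 10⁻³, so Δρ ≈ 2.602 kg m⁻³.
N² = (g/ρ₀)·Δρ/Δz = g·(Δρ/ρ₀)/Δz = 9.81 × 2.5336 × 10⁻³ / 29 = 8.5706 × 10⁻⁴ s⁻².
N = √(8.5706 × 10⁻⁴) = 0.029276 rad s⁻¹ → T = 2π/N = 214.62 s = 3.5770 min ≈ 3.58 min.

3.58 min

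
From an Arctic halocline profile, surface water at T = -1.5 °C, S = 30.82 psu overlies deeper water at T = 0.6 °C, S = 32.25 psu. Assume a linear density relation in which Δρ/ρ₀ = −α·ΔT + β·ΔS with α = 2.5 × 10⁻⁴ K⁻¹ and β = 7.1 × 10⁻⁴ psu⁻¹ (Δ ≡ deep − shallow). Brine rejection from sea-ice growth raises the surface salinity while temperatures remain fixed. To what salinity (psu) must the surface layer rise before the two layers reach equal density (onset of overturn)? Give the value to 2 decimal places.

31.51 psu

Neutral buoyancy requires −α(T_deep − T_surf) + β(S_deep − S_surf′) = 0.
S_surf′ = S_deep − (α/β)·ΔT = 32.25 − (2.5 × 10⁻⁴/7.1 × 10⁻⁴)·(+2.1) = 31.5106 psu.
Increase required: 31.5106 − 30.82 = 0.6906 psu.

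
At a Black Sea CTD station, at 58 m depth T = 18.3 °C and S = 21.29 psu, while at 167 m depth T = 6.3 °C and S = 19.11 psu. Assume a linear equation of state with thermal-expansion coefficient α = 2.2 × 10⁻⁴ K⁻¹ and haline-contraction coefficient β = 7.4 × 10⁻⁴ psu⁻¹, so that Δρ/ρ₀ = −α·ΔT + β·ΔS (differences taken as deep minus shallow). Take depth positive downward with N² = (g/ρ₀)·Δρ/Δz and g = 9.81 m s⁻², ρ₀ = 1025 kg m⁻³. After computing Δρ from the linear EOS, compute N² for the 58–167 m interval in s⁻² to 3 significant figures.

9.24 × 10⁻⁵ s⁻²

ΔT = -12.0 K, ΔS = -2.18 psu (deep − shallow).
Δρ/ρ₀ = −αΔT + βΔS = 2.64 × 10⁻³ − 1.6132 × 10⁻³ = 1.0268 × 10⁻³, so Δρ ≈ 1.052 kg m⁻³.
N² = (g/ρ₀)·Δρ/Δz = g·(Δρ/ρ₀)/Δz = 9.81 × 1.0268 × 10⁻³ / 109 = 9.2412 × 10⁻⁵ s⁻² ≈ 9.24 × 10⁻⁵ s⁻².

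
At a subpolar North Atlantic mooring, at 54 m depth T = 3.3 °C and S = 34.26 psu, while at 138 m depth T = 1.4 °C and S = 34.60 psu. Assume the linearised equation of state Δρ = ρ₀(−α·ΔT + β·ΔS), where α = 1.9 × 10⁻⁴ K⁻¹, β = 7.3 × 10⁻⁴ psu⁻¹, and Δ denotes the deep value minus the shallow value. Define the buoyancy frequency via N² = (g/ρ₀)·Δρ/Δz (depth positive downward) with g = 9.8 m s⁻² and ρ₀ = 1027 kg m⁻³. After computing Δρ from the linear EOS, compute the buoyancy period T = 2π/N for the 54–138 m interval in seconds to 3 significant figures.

745 s

ΔT = -1.9 K, ΔS = +0.34 psu (deep − shallow).
Δρ/ρ₀ = −αΔT + βΔS = 3.61 × 10⁻⁴ + 2.482 × 10⁻⁴ = 6.092 × 10⁻⁴, so Δρ ≈ 0.6256 kg m⁻³.
N² = (g/ρ₀)·Δρ/Δz = g·(Δρ/ρ₀)/Δz = 9.8 × 6.092 × 10⁻⁴ / 84 = 7.1073 × 10⁻⁵ s⁻².
N = √(7.1073 × 10⁻⁵) = 8.4305 × 10⁻³ rad s⁻¹ → T = 2π/N = 745.29 s ≈ 745 s.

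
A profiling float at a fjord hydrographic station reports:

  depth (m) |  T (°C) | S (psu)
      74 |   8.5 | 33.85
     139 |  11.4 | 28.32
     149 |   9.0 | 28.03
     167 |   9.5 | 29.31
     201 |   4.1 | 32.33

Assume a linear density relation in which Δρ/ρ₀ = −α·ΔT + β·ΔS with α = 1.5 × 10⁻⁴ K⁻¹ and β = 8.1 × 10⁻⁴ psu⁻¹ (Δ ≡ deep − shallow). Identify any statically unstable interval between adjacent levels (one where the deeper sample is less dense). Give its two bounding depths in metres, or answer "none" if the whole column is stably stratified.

Evaluate Δρ/ρ₀ = −αΔT + βΔS across each adjacent pair:
  74–139 m: −αΔT+βΔS = −(1.5 × 10⁻⁴)(+2.9)+(8.1 × 10⁻⁴)(-5.53) = -4.9 × 10⁻³ → UNSTABLE
  139–149 m: −αΔT+βΔS = −(1.5 × 10⁻⁴)(-2.4)+(8.1 × 10⁻⁴)(-0.29) = 1.3 × 10⁻⁴ → stable
  149–167 m: −αΔT+βΔS = −(1.5 × 10⁻⁴)(+0.5)+(8.1 × 10⁻⁴)(+1.28) = 9.6 × 10⁻⁴ → stable
  167–201 m: −αΔT+βΔS = −(1.5 × 10⁻⁴)(-5.4)+(8.1 × 10⁻⁴)(+3.02) = 3.3 × 10⁻³ → stable
The 74–139 m interval has Δρ < 0: lighter water underlies denser water.

74–139 m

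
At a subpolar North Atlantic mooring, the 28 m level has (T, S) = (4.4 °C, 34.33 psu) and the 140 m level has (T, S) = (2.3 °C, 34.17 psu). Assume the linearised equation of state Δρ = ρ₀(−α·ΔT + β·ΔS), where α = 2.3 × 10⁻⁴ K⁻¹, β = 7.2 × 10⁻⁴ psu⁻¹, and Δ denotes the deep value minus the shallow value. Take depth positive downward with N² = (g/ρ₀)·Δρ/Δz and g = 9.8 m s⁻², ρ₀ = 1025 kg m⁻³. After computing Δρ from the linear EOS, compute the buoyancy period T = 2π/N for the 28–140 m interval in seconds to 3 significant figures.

ΔT = -2.1 K, ΔS = -0.16 psu (deep − shallow).
Δρ/ρ₀ = −αΔT + βΔS = 4.83 × 10⁻⁴ − 1.152 × 10⁻⁴ = 3.678 × 10⁻⁴, so Δρ ≈ 0.3770 kg m⁻³.
N² = (g/ρ₀)·Δρ/Δz = g·(Δρ/ρ₀)/Δz = 9.8 × 3.678 × 10⁻⁴ / 112 = 3.2183 × 10⁻⁵ s⁻².
N = √(3.2183 × 10⁻⁵) = 5.6730 × 10⁻³ rad s⁻¹ → T = 2π/N = 1.1076 × 10³ s ≈ 1.11 × 10³ s.

1.11 × 10³ s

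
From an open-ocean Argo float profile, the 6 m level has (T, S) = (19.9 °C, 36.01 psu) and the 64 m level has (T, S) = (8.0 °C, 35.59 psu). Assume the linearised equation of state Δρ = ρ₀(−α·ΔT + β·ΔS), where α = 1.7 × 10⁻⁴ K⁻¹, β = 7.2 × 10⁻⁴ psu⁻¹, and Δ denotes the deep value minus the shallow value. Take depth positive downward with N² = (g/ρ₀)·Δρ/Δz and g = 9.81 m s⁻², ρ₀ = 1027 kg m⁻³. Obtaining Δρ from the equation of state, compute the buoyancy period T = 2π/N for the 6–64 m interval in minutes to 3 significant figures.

6.14 min

ΔT = -11.9 K, ΔS = -0.42 psu (deep − shallow).
Δρ/ρ₀ = −αΔT + βΔS = 2.023 × 10⁻³ − 3.024 × 10⁻⁴ = 1.7206 × 10⁻³, so Δρ ≈ 1.767 kg m⁻³.
N² = (g/ρ₀)·Δρ/Δz = g·(Δρ/ρ₀)/Δz = 9.81 × 1.7206 × 10⁻³ / 58 = 2.9102 × 10⁻⁴ s⁻².
N = √(2.9102 × 10⁻⁴) = 0.017059 rad s⁻¹ → T = 2π/N = 368.32 s = 6.1387 min ≈ 6.14 min.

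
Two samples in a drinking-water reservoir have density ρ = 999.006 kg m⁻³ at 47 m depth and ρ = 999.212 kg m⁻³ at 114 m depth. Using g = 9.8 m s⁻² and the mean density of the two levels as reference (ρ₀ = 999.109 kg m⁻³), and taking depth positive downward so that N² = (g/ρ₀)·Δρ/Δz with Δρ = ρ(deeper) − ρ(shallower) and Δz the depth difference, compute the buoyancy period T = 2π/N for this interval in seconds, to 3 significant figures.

Δρ = 999.212 − 999.006 = 0.206 kg m⁻³ over Δz = 114 − 47 = 67 m.
N² = (9.8/999.109) × (0.206/67) = 3.0158 × 10⁻⁵ s⁻².
N = √(3.0158 × 10⁻⁵) = 5.4916 × 10⁻³ rad s⁻¹, so T = 2π/N = 1.1441 × 10³ s ≈ 1.14 × 10³ s.
A positive N² confirms static stability across the interval.

1.14 × 10³ s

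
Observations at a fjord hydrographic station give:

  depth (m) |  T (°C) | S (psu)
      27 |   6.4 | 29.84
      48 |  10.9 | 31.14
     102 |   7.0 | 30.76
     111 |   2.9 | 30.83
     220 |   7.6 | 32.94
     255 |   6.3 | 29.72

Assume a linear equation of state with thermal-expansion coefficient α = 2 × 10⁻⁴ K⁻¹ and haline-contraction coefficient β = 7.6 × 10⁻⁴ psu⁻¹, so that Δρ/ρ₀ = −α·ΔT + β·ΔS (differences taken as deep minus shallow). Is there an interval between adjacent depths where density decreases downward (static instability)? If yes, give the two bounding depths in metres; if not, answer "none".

Evaluate Δρ/ρ₀ = −αΔT + βΔS across each adjacent pair:
  27–48 m: −αΔT+βΔS = −(2 × 10⁻⁴)(+4.5)+(7.6 × 10⁻⁴)(+1.30) = 8.8 × 10⁻⁵ → stable
  48–102 m: −αΔT+βΔS = −(2 × 10⁻⁴)(-3.9)+(7.6 × 10⁻⁴)(-0.38) = 4.9 × 10⁻⁴ → stable
  102–111 m: −αΔT+βΔS = −(2 × 10⁻⁴)(-4.1)+(7.6 × 10⁻⁴)(+0.07) = 8.7 × 10⁻⁴ → stable
  111–220 m: −αΔT+βΔS = −(2 × 10⁻⁴)(+4.7)+(7.6 × 10⁻⁴)(+2.11) = 6.6 × 10⁻⁴ → stable
  220–255 m: −αΔT+βΔS = −(2 × 10⁻⁴)(-1.3)+(7.6 × 10⁻⁴)(-3.22) = -2.2 × 10⁻³ → UNSTABLE
The 220–255 m interval has Δρ < 0: lighter water underlies denser water.

220–255 m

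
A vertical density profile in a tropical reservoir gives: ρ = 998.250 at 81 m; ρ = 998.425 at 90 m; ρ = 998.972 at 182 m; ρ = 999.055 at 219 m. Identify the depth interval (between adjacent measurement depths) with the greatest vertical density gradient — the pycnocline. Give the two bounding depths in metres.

81–90 m

Compute the density gradient over each adjacent pair:
  81–90 m: Δρ/Δz = 0.175/9 = 0.019 kg m⁻⁴
  90–182 m: Δρ/Δz = 0.547/92 = 5.9 × 10⁻³ kg m⁻⁴
  182–219 m: Δρ/Δz = 0.083/37 = 2.2 × 10⁻³ kg m⁻⁴
The largest gradient is in the 81–90 m interval — the pycnocline.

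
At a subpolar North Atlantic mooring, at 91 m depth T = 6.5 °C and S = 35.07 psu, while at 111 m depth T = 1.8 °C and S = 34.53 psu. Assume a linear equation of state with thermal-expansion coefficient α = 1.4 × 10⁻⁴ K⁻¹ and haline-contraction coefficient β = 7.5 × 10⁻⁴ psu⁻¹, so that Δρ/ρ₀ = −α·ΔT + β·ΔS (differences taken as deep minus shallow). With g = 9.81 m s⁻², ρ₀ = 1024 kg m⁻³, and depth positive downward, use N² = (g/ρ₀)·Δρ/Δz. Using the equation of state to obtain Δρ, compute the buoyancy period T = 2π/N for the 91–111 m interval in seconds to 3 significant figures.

564 s

ΔT = -4.7 K, ΔS = -0.54 psu (deep − shallow).
Δρ/ρ₀ = −αΔT + βΔS = 6.58 × 10⁻⁴ − 4.05 × 10⁻⁴ = 2.53 × 10⁻⁴, so Δρ ≈ 0.2591 kg m⁻³.
N² = (g/ρ₀)·Δρ/Δz = g·(Δρ/ρ₀)/Δz = 9.81 × 2.53 × 10⁻⁴ / 20 = 1.2410 × 10⁻⁴ s⁻².
N = √(1.2410 × 10⁻⁴) = 0.011140 rad s⁻¹ → T = 2π/N = 564.02 s ≈ 564 s.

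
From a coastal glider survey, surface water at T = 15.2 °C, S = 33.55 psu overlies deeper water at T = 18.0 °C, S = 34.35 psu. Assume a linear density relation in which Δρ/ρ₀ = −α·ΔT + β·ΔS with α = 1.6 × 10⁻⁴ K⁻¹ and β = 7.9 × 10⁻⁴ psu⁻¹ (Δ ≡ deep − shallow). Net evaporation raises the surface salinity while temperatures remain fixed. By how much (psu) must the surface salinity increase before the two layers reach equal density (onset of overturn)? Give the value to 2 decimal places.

Neutral buoyancy requires −α(T_deep − T_surf) + β(S_deep − S_surf′) = 0.
S_surf′ = S_deep − (α/β)·ΔT = 34.35 − (1.6 × 10⁻⁴/7.9 × 10⁻⁴)·(+2.8) = 33.7829 psu.
Increase required: 33.7829 − 33.55 = 0.2329 psu.

0.23 psu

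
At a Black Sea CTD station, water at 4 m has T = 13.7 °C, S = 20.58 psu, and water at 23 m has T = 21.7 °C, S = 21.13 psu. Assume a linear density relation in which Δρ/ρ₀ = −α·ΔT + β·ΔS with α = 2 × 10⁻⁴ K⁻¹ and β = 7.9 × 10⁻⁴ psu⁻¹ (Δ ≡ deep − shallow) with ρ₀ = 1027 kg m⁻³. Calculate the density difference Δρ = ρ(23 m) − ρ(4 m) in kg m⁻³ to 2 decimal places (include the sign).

-1.20 kg m⁻³

ΔT = +8.0 K, ΔS = +0.55 psu (deep − shallow).
Δρ/ρ₀ = −(2 × 10⁻⁴)(+8.0) + (7.9 × 10⁻⁴)(+0.55) = -1.1655 × 10⁻³.
Δρ = 1027 × (-1.1655 × 10⁻³) = -1.20 kg m⁻³.
Negative Δρ: lighter below, statically unstable.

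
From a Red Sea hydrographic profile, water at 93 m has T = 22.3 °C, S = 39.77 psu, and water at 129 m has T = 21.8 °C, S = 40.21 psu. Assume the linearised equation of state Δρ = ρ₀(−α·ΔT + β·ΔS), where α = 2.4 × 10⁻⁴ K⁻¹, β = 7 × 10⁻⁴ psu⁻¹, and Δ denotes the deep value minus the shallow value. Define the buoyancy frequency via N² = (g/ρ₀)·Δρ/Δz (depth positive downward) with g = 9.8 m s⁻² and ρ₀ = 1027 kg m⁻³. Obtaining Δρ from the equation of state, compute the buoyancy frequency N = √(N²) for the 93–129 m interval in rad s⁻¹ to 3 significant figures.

0.0108 rad s⁻¹

ΔT = -0.5 K, ΔS = +0.44 psu (deep − shallow).
Δρ/ρ₀ = −αΔT + βΔS = 1.20 × 10⁻⁴ + 3.08 × 10⁻⁴ = 4.28 × 10⁻⁴, so Δρ ≈ 0.4396 kg m⁻³.
N² = (g/ρ₀)·Δρ/Δz = g·(Δρ/ρ₀)/Δz = 9.8 × 4.28 × 10⁻⁴ / 36 = 1.1651 × 10⁻⁴ s⁻².
N = √(1.1651 × 10⁻⁴) = 0.010794 rad s⁻¹ ≈ 0.0108 rad s⁻¹.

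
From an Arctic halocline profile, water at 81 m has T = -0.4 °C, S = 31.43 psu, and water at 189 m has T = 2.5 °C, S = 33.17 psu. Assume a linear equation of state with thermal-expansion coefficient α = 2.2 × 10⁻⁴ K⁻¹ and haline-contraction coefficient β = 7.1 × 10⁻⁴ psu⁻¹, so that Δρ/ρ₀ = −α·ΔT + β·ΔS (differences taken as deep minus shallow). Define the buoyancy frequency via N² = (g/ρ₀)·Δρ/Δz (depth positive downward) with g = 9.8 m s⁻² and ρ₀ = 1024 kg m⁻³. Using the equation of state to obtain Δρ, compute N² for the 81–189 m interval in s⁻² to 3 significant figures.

5.42 × 10⁻⁵ s⁻²

ΔT = +2.9 K, ΔS = +1.74 psu (deep − shallow).
Δρ/ρ₀ = −αΔT + βΔS = -6.38 × 10⁻⁴ + 1.2354 × 10⁻³ = 5.974 × 10⁻⁴, so Δρ ≈ 0.6117 kg m⁻³.
N² = (g/ρ₀)·Δρ/Δz = g·(Δρ/ρ₀)/Δz = 9.8 × 5.974 × 10⁻⁴ / 108 = 5.4209 × 10⁻⁵ s⁻² ≈ 5.42 × 10⁻⁵ s⁻².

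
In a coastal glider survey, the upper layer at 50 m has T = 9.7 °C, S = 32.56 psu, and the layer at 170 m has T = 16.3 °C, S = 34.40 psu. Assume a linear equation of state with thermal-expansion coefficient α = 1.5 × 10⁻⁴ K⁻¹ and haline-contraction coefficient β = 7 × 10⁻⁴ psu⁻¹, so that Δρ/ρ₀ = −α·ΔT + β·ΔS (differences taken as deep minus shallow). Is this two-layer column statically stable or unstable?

stable

ΔT = 16.3 − 9.7 = +6.6 K and ΔS = 34.40 − 32.56 = +1.84 psu (deep − shallow).
−αΔT = -9.90 × 10⁻⁴; βΔS = 1.288 × 10⁻³; sum Δρ/ρ₀ = 2.98 × 10⁻⁴.
Δρ/ρ₀ > 0, so Δρ > 0: deeper water is denser → statically stable.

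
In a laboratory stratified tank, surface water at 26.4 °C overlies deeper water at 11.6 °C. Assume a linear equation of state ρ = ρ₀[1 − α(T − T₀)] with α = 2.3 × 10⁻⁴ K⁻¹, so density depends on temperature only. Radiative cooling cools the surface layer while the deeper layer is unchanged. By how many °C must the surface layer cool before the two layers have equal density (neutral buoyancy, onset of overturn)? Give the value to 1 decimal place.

14.8 °C

With temperature the only control, equal density requires T_surf′ = T_deep.
T_surf′ = 11.6 °C.
Cooling required: 26.4 − 11.6 = 14.8 °C.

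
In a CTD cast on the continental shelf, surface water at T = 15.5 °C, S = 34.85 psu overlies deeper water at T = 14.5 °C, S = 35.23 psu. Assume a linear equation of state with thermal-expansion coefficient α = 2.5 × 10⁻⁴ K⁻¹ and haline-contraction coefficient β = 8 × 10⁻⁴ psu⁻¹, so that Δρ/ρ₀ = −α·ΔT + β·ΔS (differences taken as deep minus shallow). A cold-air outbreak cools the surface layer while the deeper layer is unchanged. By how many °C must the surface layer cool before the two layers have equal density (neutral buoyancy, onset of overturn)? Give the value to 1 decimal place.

Neutral buoyancy requires Δρ = 0, i.e. −α(T_deep − T_surf′) + β(S_deep − S_surf) = 0.
T_surf′ = T_deep − (β/α)·ΔS = 14.5 − (8 × 10⁻⁴/2.5 × 10⁻⁴)·(+0.38) = 13.284 °C.
Cooling required: 15.5 − (13.284) = 2.216 °C.

2.2 °C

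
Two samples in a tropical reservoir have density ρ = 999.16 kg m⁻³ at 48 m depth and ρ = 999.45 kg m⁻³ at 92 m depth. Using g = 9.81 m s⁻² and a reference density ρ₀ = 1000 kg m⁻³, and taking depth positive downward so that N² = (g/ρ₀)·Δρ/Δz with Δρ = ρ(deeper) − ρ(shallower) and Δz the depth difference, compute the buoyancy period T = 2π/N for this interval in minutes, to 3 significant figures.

Δρ = 999.45 − 999.16 = 0.29 kg m⁻³ over Δz = 92 − 48 = 44 m.
N² = (9.81/1000) × (0.29/44) = 6.4657 × 10⁻⁵ s⁻².
N = √(6.4657 × 10⁻⁵) = 8.0410 × 10⁻³ rad s⁻¹, so T = 2π/N = 781.39 s = 13.023 min ≈ 13.0 min.

13.0 min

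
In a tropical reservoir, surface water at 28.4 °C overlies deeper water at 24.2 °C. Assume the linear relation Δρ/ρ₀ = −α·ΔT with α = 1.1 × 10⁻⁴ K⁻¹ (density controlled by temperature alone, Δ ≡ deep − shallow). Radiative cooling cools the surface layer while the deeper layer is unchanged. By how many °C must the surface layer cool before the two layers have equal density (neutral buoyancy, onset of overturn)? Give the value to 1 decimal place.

With temperature the only control, equal density requires T_surf′ = T_deep.
T_surf′ = 24.2 °C.
Cooling required: 28.4 − 24.2 = 4.2 °C.

4.2 °C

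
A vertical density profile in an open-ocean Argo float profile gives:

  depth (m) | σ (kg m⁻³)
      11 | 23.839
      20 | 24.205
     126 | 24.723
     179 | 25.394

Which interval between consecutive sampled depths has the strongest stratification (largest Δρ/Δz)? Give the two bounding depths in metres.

Compute the density gradient over each adjacent pair:
  11–20 m: Δρ/Δz = 0.366/9 = 0.041 kg m⁻⁴
  20–126 m: Δρ/Δz = 0.518/106 = 4.9 × 10⁻³ kg m⁻⁴
  126–179 m: Δρ/Δz = 0.671/53 = 0.013 kg m⁻⁴
The largest gradient is in the 11–20 m interval — the pycnocline.

11–20 m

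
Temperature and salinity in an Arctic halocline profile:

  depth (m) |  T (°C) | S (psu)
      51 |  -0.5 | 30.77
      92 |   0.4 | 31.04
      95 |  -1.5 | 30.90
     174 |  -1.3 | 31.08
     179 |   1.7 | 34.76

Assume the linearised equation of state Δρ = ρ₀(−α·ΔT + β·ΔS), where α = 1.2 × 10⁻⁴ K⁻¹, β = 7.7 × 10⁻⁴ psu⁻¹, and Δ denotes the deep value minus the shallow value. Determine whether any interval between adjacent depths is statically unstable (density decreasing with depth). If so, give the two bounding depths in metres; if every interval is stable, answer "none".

Evaluate Δρ/ρ₀ = −αΔT + βΔS across each adjacent pair:
  51–92 m: −αΔT+βΔS = −(1.2 × 10⁻⁴)(+0.9)+(7.7 × 10⁻⁴)(+0.27) = 1.0 × 10⁻⁴ → stable
  92–95 m: −αΔT+βΔS = −(1.2 × 10⁻⁴)(-1.9)+(7.7 × 10⁻⁴)(-0.14) = 1.2 × 10⁻⁴ → stable
  95–174 m: −αΔT+βΔS = −(1.2 × 10⁻⁴)(+0.2)+(7.7 × 10⁻⁴)(+0.18) = 1.1 × 10⁻⁴ → stable
  174–179 m: −αΔT+βΔS = −(1.2 × 10⁻⁴)(+3.0)+(7.7 × 10⁻⁴)(+3.68) = 2.5 × 10⁻³ → stable
Every interval has Δρ > 0: the column is stably stratified throughout.

none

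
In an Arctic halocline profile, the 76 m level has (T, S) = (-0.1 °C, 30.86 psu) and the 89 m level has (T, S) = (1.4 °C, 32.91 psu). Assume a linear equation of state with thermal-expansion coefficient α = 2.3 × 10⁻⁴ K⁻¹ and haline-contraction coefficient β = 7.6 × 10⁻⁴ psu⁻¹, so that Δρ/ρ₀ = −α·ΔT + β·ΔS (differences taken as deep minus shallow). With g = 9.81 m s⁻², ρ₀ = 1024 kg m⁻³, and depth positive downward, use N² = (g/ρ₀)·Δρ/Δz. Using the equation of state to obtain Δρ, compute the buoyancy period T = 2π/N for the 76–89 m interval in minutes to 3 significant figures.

3.46 min

ΔT = +1.5 K, ΔS = +2.05 psu (deep − shallow).
Δρ/ρ₀ = −αΔT + βΔS = -3.45 × 10⁻⁴ + 1.558 × 10⁻³ = 1.213 × 10⁻³, so Δρ ≈ 1.242 kg m⁻³.
N² = (g/ρ₀)·Δρ/Δz = g·(Δρ/ρ₀)/Δz = 9.81 × 1.213 × 10⁻³ / 13 = 9.1535 × 10⁻⁴ s⁻².
N = √(9.1535 × 10⁻⁴) = 0.030255 rad s⁻¹ → T = 2π/N = 207.67 s = 3.4612 min ≈ 3.46 min.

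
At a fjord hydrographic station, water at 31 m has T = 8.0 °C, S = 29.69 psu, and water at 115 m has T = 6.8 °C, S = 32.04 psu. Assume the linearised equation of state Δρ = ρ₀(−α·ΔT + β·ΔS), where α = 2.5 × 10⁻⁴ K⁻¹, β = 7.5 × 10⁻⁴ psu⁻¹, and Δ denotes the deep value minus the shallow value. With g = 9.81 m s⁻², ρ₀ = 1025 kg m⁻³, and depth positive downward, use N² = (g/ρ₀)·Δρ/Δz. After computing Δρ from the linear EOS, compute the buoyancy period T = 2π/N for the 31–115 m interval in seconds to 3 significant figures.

405 s

ΔT = -1.2 K, ΔS = +2.35 psu (deep − shallow).
Δρ/ρ₀ = −αΔT + βΔS = 3.00 × 10⁻⁴ + 1.7625 × 10⁻³ = 2.0625 × 10⁻³, so Δρ ≈ 2.114 kg m⁻³.
N² = (g/ρ₀)·Δρ/Δz = g·(Δρ/ρ₀)/Δz = 9.81 × 2.0625 × 10⁻³ / 84 = 2.4087 × 10⁻⁴ s⁻².
N = √(2.4087 × 10⁻⁴) = 0.015520 rad s⁻¹ → T = 2π/N = 404.84 s ≈ 405 s.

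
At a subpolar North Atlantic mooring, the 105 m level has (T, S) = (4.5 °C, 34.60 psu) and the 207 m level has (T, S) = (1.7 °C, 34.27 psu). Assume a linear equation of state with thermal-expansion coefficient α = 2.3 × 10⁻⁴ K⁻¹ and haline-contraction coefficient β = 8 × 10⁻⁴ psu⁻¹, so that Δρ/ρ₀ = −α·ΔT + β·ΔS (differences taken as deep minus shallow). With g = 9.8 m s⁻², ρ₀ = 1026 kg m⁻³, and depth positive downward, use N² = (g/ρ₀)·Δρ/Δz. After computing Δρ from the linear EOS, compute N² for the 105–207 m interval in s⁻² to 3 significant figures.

ΔT = -2.8 K, ΔS = -0.33 psu (deep − shallow).
Δρ/ρ₀ = −αΔT + βΔS = 6.44 × 10⁻⁴ − 2.64 × 10⁻⁴ = 3.80 × 10⁻⁴, so Δρ ≈ 0.3899 kg m⁻³.
N² = (g/ρ₀)·Δρ/Δz = g·(Δρ/ρ₀)/Δz = 9.8 × 3.80 × 10⁻⁴ / 102 = 3.6510 × 10⁻⁵ s⁻² ≈ 3.65 × 10⁻⁵ s⁻².

3.65 × 10⁻⁵ s⁻²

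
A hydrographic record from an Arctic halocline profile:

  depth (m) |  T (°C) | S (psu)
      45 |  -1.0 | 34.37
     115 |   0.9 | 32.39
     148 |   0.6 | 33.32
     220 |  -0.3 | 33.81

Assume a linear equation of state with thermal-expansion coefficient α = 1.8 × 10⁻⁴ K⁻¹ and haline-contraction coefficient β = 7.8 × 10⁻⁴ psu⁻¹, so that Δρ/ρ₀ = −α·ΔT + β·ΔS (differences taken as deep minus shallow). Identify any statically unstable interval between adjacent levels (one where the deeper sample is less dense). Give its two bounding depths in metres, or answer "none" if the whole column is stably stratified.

45–115 m

Evaluate Δρ/ρ₀ = −αΔT + βΔS across each adjacent pair:
  45–115 m: −αΔT+βΔS = −(1.8 × 10⁻⁴)(+1.9)+(7.8 × 10⁻⁴)(-1.98) = -1.9 × 10⁻³ → UNSTABLE
  115–148 m: −αΔT+βΔS = −(1.8 × 10⁻⁴)(-0.3)+(7.8 × 10⁻⁴)(+0.93) = 7.8 × 10⁻⁴ → stable
  148–220 m: −αΔT+βΔS = −(1.8 × 10⁻⁴)(-0.9)+(7.8 × 10⁻⁴)(+0.49) = 5.4 × 10⁻⁴ → stable
The 45–115 m interval has Δρ < 0: lighter water underlies denser water.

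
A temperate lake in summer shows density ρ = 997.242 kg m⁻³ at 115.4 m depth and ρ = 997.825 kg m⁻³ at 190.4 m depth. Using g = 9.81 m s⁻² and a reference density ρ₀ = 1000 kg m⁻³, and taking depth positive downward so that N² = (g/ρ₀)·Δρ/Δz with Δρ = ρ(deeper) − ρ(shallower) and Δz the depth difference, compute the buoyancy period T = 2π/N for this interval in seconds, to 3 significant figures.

Δρ = 997.825 − 997.242 = 0.583 kg m⁻³ over Δz = 190.4 − 115.4 = 75 m.
N² = (9.81/1000) × (0.583/75) = 7.6256 × 10⁻⁵ s⁻².
N = √(7.6256 × 10⁻⁵) = 8.7325 × 10⁻³ rad s⁻¹, so T = 2π/N = 719.52 s ≈ 720 s.
Since Δρ > 0 the layer is stably stratified.

720 s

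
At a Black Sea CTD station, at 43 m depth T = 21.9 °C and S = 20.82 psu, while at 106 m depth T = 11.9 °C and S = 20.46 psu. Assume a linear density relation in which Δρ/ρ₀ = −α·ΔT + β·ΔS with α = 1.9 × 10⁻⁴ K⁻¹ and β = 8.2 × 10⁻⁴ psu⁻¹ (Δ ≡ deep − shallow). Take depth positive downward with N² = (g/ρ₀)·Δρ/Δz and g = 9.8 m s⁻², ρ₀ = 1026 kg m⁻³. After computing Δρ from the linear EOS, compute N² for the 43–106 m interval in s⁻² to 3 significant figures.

2.50 × 10⁻⁴ s⁻²

ΔT = -10.0 K, ΔS = -0.36 psu (deep − shallow).
Δρ/ρ₀ = −αΔT + βΔS = 1.90 × 10⁻³ − 2.952 × 10⁻⁴ = 1.6048 × 10⁻³, so Δρ ≈ 1.647 kg m⁻³.
N² = (g/ρ₀)·Δρ/Δz = g·(Δρ/ρ₀)/Δz = 9.8 × 1.6048 × 10⁻³ / 63 = 2.4964 × 10⁻⁴ s⁻² ≈ 2.50 × 10⁻⁴ s⁻².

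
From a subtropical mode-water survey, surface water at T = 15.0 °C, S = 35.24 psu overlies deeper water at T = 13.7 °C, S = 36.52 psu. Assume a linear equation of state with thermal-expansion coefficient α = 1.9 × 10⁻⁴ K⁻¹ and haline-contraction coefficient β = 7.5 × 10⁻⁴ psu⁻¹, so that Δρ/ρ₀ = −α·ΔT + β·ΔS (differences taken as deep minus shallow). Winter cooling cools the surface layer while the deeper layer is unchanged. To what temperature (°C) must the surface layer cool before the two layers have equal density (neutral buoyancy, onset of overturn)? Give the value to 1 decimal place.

8.6 °C

Neutral buoyancy requires Δρ = 0, i.e. −α(T_deep − T_surf′) + β(S_deep − S_surf) = 0.
T_surf′ = T_deep − (β/α)·ΔS = 13.7 − (7.5 × 10⁻⁴/1.9 × 10⁻⁴)·(+1.28) = 8.647 °C.
Cooling required: 15.0 − (8.647) = 6.353 °C.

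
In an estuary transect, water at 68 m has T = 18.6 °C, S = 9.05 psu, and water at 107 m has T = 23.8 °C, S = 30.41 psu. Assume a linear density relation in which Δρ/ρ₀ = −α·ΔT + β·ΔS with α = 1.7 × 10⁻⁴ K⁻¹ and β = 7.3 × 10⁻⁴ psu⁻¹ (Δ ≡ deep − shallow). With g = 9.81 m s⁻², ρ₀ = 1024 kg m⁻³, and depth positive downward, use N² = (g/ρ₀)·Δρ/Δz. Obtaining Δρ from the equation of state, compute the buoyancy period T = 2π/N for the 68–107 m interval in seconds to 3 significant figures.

103 s

ΔT = +5.2 K, ΔS = +21.36 psu (deep − shallow).
Δρ/ρ₀ = −αΔT + βΔS = -8.84 × 10⁻⁴ + 0.0155928 = 0.0147088, so Δρ ≈ 15.06 kg m⁻³.
N² = (g/ρ₀)·Δρ/Δz = g·(Δρ/ρ₀)/Δz = 9.81 × 0.0147088 / 39 = 3.6998 × 10⁻³ s⁻².
N = √(3.6998 × 10⁻³) = 0.060826 rad s⁻¹ → T = 2π/N = 103.30 s ≈ 103 s.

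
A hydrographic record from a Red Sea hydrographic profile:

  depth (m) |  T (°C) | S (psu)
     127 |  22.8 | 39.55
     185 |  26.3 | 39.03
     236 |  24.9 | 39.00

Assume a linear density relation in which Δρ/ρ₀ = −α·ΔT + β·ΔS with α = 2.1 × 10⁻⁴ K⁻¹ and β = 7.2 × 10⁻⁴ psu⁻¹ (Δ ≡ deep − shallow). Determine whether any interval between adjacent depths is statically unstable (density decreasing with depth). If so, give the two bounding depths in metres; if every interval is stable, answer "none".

127–185 m

Evaluate Δρ/ρ₀ = −αΔT + βΔS across each adjacent pair:
  127–185 m: −αΔT+βΔS = −(2.1 × 10⁻⁴)(+3.5)+(7.2 × 10⁻⁴)(-0.52) = -1.1 × 10⁻³ → UNSTABLE
  185–236 m: −αΔT+βΔS = −(2.1 × 10⁻⁴)(-1.4)+(7.2 × 10⁻⁴)(-0.03) = 2.7 × 10⁻⁴ → stable
The 127–185 m interval has Δρ < 0: lighter water underlies denser water.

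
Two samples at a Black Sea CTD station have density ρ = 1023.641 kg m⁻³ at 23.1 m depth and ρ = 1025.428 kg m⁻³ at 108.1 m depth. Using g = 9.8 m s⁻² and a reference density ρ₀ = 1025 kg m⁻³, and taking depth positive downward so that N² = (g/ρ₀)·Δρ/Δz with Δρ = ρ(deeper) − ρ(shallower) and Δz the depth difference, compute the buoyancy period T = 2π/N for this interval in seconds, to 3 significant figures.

443 s

Δρ = 1025.428 − 1023.641 = 1.787 kg m⁻³ over Δz = 108.1 − 23.1 = 85 m.
N² = (9.8/1025) × (1.787/85) = 2.0101 × 10⁻⁴ s⁻².
N = √(2.0101 × 10⁻⁴) = 0.014178 rad s⁻¹, so T = 2π/N = 443.16 s ≈ 443 s.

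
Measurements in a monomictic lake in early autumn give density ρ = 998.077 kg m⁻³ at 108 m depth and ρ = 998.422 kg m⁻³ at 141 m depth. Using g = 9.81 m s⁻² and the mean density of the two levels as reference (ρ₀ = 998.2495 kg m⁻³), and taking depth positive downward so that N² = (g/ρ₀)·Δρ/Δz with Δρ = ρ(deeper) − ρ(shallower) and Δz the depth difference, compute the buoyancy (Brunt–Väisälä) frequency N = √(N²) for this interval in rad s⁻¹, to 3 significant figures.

Δρ = 998.422 − 998.077 = 0.345 kg m⁻³ over Δz = 141 − 108 = 33 m.
N² = (9.81/998.2495) × (0.345/33) = 1.0274 × 10⁻⁴ s⁻².
N = √(1.0274 × 10⁻⁴) = 0.010136 rad s⁻¹ ≈ 0.0101 rad s⁻¹.

0.0101 rad s⁻¹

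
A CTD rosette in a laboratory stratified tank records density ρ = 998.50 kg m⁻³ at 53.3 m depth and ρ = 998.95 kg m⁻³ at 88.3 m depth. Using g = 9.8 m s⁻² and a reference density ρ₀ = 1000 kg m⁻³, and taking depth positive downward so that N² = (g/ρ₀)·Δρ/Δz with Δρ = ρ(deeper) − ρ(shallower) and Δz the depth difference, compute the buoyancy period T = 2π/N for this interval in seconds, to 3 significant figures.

Δρ = 998.95 − 998.50 = 0.45 kg m⁻³ over Δz = 88.3 − 53.3 = 35 m.
N² = (9.8/1000) × (0.45/35) = 1.2600 × 10⁻⁴ s⁻².
N = √(1.2600 × 10⁻⁴) = 0.011225 rad s⁻¹, so T = 2π/N = 559.75 s ≈ 560 s.
Since Δρ > 0 the layer is stably stratified.

560 s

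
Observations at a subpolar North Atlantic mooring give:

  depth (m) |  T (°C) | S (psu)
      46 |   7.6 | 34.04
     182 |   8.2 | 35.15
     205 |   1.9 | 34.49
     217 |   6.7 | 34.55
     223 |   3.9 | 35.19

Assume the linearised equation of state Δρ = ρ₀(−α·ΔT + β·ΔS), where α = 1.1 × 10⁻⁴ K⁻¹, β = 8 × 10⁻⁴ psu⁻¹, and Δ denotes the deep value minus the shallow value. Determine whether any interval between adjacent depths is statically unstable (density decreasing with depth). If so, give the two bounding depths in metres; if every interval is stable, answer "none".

Evaluate Δρ/ρ₀ = −αΔT + βΔS across each adjacent pair:
  46–182 m: −αΔT+βΔS = −(1.1 × 10⁻⁴)(+0.6)+(8 × 10⁻⁴)(+1.11) = 8.2 × 10⁻⁴ → stable
  182–205 m: −αΔT+βΔS = −(1.1 × 10⁻⁴)(-6.3)+(8 × 10⁻⁴)(-0.66) = 1.6 × 10⁻⁴ → stable
  205–217 m: −αΔT+βΔS = −(1.1 × 10⁻⁴)(+4.8)+(8 × 10⁻⁴)(+0.06) = -4.8 × 10⁻⁴ → UNSTABLE
  217–223 m: −αΔT+βΔS = −(1.1 × 10⁻⁴)(-2.8)+(8 × 10⁻⁴)(+0.64) = 8.2 × 10⁻⁴ → stable
The 205–217 m interval has Δρ < 0: lighter water underlies denser water.

205–217 m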